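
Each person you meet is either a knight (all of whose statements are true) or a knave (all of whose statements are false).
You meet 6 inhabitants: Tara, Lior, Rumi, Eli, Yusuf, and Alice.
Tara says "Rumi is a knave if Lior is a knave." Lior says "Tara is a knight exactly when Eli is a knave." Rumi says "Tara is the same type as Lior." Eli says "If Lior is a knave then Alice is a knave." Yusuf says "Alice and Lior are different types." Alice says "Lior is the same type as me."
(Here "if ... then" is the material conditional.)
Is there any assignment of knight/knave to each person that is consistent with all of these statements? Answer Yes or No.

No

Checking all 64 assignments, each has at least one speaker whose statement's truth value contradicts their type.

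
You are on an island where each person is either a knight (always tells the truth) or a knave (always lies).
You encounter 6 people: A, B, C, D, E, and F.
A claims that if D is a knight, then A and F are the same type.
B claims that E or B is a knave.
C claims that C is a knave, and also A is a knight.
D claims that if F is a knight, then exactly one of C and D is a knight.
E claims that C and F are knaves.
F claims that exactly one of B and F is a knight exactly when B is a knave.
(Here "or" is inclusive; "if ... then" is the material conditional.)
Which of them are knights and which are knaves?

A is a knave, B is a knight, C is a knave, D is a knight, E is a knave, and F is a knight.

A is a knave, so "if D is a knight, then A and F are the same type" must be False — and it is.
B is a knight, so "E or B is a knave" must be true — and it is.
C is a knave, so "C is a knave, and also A is a knight" must be False — and it is.
D is a knight; "if F is a knight, then exactly one of C and D is a knight" is true, as required.
Since E is a knave, "C and F are knaves" needs to be False, which holds.
F is a knight, so "exactly one of B and F is a knight exactly when B is a knave" must be true — and it is.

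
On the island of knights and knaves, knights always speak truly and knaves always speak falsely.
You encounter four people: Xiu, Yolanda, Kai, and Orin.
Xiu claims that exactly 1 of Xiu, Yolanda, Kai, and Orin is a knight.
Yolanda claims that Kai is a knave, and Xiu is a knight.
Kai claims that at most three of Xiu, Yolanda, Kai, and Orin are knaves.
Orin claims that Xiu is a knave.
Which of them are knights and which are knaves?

Xiu is a knave, Yolanda is a knave, Kai is a knight, and Orin is a knight.

Xiu is a knave; "exactly 1 of Xiu, Yolanda, Kai, and Orin is a knight" is false, as required.
Yolanda is a knave, so "Kai is a knave, and Xiu is a knight" must be false — and it is.
Kai is a knight; "at most three of Xiu, Yolanda, Kai, and Orin are knaves" is True, as required.
Orin is a knight; "Xiu is a knave" is True, as required.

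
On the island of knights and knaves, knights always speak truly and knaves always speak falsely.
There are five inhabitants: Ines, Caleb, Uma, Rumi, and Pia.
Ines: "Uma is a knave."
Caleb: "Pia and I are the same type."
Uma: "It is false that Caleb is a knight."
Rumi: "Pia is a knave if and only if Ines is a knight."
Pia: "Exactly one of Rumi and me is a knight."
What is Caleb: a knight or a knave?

Consistent assignments: {Ines=knight, Caleb=knight, Uma=knave, Rumi=knave, Pia=knight}
In every consistent assignment, Caleb is a knight.

Caleb is a knight.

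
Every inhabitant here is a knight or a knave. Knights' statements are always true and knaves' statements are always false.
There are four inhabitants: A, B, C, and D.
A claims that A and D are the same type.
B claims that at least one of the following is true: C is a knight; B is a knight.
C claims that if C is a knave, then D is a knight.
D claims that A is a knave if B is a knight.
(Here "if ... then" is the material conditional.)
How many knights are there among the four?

3

The unique consistent assignment is A=knave, B=knight, C=knight, D=knight.
That has 3 knights.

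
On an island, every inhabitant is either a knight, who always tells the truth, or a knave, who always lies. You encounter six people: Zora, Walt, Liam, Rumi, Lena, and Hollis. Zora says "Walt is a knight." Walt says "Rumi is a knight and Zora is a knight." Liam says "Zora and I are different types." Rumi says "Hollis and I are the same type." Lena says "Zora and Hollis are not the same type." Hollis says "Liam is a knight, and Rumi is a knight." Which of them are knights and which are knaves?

Zora is a knave, Walt is a knave, Liam is a knight, Rumi is a knight, Lena is a knight, and Hollis is a knight.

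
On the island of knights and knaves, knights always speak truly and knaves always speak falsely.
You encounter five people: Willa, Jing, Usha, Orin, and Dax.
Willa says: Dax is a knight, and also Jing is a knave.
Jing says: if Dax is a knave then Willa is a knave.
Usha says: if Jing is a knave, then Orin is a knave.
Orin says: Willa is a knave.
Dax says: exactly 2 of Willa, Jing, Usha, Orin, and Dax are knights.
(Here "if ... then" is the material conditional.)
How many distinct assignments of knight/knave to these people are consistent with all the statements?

1

Consistent assignments:
  Willa=knave, Jing=knight, Usha=knight, Orin=knight, Dax=knave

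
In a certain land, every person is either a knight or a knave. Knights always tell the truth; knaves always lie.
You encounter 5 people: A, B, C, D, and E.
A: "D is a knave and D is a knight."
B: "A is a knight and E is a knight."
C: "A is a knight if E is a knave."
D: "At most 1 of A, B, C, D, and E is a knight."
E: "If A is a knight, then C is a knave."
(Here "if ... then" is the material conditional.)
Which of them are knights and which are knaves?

A is a knave, B is a knave, C is a knight, D is a knave, and E is a knight.

A (knave): "D is a knave and D is a knight" — false. ✓
B is a knave, and the claim "A is a knight and E is a knight" is indeed false.
C (knight): "A is a knight if E is a knave" — true. ✓
D is a knave, and the claim "at most 1 of A, B, C, D, and E is a knight" is indeed false.
As a knight, E's statement "if A is a knight, then C is a knave" should be true; it is.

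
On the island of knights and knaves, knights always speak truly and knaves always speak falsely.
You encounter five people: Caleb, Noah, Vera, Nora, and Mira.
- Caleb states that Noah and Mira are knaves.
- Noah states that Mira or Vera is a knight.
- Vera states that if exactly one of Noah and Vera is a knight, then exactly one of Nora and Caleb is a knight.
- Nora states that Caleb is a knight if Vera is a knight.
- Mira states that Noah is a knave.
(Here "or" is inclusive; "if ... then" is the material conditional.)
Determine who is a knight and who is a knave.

As a knave, Caleb's statement "Noah and Mira are knaves" should be false; it is.
Noah (knight): "Mira or Vera is a knight" — True. ✓
Since Vera is a knight, "if exactly one of Noah and Vera is a knight, then exactly one of Nora and Caleb is a knight" needs to be True, which holds.
As a knave, Nora's statement "Caleb is a knight if Vera is a knight" should be false; it is.
Mira is a knave, and the claim "Noah is a knave" is indeed false.

Caleb is a knave, Noah is a knight, Vera is a knight, Nora is a knave, and Mira is a knave.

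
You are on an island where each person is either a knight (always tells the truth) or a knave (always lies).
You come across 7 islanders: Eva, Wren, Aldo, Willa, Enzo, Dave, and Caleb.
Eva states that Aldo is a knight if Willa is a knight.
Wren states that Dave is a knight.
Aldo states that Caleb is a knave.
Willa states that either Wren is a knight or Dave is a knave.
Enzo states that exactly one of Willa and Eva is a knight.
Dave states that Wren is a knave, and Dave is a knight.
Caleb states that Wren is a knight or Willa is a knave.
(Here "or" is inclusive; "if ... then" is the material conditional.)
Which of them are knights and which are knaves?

Eva is a knight, Wren is a knave, Aldo is a knight, Willa is a knight, Enzo is a knave, Dave is a knave, and Caleb is a knave.

As a knight, Eva's statement "Aldo is a knight if Willa is a knight" should be True; it is.
As a knave, Wren's statement "Dave is a knight" should be False; it is.
Aldo is a knight; "Caleb is a knave" is True, as required.
Willa (knight): "either Wren is a knight or Dave is a knave" — True. ✓
Enzo is a knave, and the claim "exactly one of Willa and Eva is a knight" is indeed False.
Dave (knave): "Wren is a knave, and Dave is a knight" — False. ✓
Caleb (knave): "Wren is a knight or Willa is a knave" — False. ✓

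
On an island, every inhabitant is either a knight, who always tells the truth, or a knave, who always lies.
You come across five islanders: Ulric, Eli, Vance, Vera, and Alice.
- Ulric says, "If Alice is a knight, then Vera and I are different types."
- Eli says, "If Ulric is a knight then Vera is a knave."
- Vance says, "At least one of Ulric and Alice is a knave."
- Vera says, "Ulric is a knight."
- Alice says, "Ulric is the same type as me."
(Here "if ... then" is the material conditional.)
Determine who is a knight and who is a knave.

Suppose Ulric is a knave. Then Ulric's statement "if Alice is a knight, then Vera and I are different types" would have to be false. Checking the 16 ways to assign the others, none is consistent with every speaker.
(For instance, with Eli=knave, Vance=knight, Vera=knight, Alice=knave, Ulric's claim "if Alice is a knight, then Vera and I are different types" comes out true where it would need to be false.)
So Ulric must be a knight, making "if Alice is a knight, then Vera and I are different types" true. Taking Ulric=knight, Eli=knave, Vance=knight, Vera=knight, Alice=knave, each remaining statement checks out:
  Eli (knave): "if Ulric is a knight then Vera is a knave" — false. ✓
  Vance (knight): "at least one of Ulric and Alice is a knave" — true. ✓
  Vera (knight): "Ulric is a knight" — true. ✓
  Alice (knave): "Ulric is the same type as me" — false. ✓
This is the unique consistent assignment.

Ulric is a knight, Eli is a knave, Vance is a knight, Vera is a knight, and Alice is a knave.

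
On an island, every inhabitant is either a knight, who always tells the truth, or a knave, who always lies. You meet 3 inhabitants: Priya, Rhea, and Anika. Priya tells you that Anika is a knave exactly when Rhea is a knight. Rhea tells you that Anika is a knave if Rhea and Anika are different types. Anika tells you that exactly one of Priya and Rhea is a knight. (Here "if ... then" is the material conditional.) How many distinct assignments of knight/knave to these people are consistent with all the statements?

3

Consistent assignments:
  Priya=knight, Rhea=knight, Anika=knave
  Priya=knight, Rhea=knave, Anika=knight
  Priya=knave, Rhea=knight, Anika=knight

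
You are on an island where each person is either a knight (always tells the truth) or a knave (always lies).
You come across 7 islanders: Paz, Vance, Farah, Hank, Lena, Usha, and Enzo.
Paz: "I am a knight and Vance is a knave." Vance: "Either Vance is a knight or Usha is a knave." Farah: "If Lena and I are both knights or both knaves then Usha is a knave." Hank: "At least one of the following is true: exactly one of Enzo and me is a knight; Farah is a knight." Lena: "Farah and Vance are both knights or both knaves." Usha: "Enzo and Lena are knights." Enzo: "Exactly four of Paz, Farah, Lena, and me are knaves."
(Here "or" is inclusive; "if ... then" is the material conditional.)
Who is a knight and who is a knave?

Paz is a knave, Vance is a knight, Farah is a knight, Hank is a knight, Lena is a knight, Usha is a knave, and Enzo is a knave.

Paz is a knave; "I am a knight and Vance is a knave" is False, as required.
Vance is a knight, so "either Vance is a knight or Usha is a knave" must be true — and it is.
Farah is a knight; "if Lena and I are both knights or both knaves then Usha is a knave" is true, as required.
Hank is a knight; "at least one of the following is true: exactly one of Enzo and me is a knight; Farah is a knight" is true, as required.
Lena is a knight, so "Farah and Vance are both knights or both knaves" must be true — and it is.
As a knave, Usha's statement "Enzo and Lena are knights" should be False; it is.
As a knave, Enzo's statement "exactly four of Paz, Farah, Lena, and me are knaves" should be False; it is.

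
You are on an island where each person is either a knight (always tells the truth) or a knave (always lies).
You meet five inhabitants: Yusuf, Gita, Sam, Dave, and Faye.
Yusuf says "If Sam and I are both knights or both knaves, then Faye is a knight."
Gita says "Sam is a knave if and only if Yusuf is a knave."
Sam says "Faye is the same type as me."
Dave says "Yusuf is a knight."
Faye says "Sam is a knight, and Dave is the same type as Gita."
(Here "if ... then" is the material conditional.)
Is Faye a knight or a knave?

Faye is a knight.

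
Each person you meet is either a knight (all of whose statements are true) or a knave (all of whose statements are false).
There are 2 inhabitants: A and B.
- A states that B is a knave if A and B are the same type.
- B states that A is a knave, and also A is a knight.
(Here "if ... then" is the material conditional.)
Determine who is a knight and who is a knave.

A is a knight and B is a knave.

Suppose A is a knave. Then A's statement "B is a knave if A and B are the same type" would have to be false. Checking the 2 ways to assign the others, none is consistent with every speaker.
(For instance, with B=knave, A's claim "B is a knave if A and B are the same type" comes out true where it would need to be false.)
So A must be a knight, making "B is a knave if A and B are the same type" true. Taking A=knight, B=knave, each remaining statement checks out:
  B (knave): "A is a knave, and also A is a knight" — false. ✓
This is the unique consistent assignment.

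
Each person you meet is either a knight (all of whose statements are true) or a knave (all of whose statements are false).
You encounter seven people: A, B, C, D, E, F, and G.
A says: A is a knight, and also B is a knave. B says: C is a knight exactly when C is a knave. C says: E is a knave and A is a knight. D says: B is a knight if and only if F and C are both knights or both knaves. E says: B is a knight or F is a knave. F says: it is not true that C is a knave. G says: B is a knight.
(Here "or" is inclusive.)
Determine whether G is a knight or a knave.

G is a knave.

Consistent assignments: {A=knight, B=knave, C=knight, D=knave, E=knave, F=knight, G=knave}; {A=knight, B=knave, C=knave, D=knave, E=knight, F=knave, G=knave}; {A=knave, B=knave, C=knave, D=knave, E=knight, F=knave, G=knave}
In every consistent assignment, G is a knave.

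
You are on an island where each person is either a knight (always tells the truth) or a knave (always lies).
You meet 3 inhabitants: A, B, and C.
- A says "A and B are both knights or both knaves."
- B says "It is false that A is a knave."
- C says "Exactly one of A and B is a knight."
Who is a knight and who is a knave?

A is a knight, B is a knight, and C is a knave.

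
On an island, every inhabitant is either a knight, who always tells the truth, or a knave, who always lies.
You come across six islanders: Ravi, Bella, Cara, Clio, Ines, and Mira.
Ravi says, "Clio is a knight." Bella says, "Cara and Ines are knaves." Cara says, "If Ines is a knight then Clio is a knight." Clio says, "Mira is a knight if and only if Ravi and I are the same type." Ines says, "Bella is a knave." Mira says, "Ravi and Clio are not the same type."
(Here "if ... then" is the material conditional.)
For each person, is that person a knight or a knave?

Knights: Ines. Knaves: Ravi, Bella, Cara, Clio, and Mira.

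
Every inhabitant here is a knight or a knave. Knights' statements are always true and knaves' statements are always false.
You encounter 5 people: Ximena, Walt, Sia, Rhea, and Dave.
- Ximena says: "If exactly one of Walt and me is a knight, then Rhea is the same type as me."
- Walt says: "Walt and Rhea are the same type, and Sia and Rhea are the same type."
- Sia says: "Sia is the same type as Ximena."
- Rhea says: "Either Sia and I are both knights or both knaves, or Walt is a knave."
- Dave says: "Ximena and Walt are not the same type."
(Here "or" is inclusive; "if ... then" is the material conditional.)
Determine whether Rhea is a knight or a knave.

Consistent assignments: {Ximena=knight, Walt=knight, Sia=knight, Rhea=knight, Dave=knave}; {Ximena=knight, Walt=knave, Sia=knight, Rhea=knight, Dave=knight}; {Ximena=knight, Walt=knave, Sia=knave, Rhea=knight, Dave=knight}
In every consistent assignment, Rhea is a knight.

Rhea is a knight.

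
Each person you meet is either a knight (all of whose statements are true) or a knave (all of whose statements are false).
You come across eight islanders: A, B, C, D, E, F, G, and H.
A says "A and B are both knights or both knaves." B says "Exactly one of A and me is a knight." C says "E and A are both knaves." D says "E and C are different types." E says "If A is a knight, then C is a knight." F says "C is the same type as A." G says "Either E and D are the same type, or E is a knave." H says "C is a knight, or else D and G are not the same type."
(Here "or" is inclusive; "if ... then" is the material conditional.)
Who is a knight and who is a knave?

Knights: B, D, E, F, and G. Knaves: A, C, and H.

A (knave): "A and B are both knights or both knaves" — false. ✓
B (knight): "exactly one of A and me is a knight" — True. ✓
C is a knave, so "E and A are both knaves" must be false — and it is.
As a knight, D's statement "E and C are different types" should be True; it is.
E is a knight, so "if A is a knight, then C is a knight" must be True — and it is.
F is a knight, so "C is the same type as A" must be True — and it is.
G is a knight, and the claim "either E and D are the same type, or E is a knave" is indeed True.
Since H is a knave, "C is a knight, or else D and G are not the same type" needs to be false, which holds.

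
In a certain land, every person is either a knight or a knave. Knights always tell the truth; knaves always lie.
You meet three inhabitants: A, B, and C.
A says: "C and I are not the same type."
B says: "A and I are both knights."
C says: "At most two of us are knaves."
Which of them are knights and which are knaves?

Knights: none. Knaves: A, B, and C.

A is a knave; "C and I are not the same type" is false, as required.
B (knave): "A and I are both knights" — false. ✓
C (knave): "at most two of us are knaves" — false. ✓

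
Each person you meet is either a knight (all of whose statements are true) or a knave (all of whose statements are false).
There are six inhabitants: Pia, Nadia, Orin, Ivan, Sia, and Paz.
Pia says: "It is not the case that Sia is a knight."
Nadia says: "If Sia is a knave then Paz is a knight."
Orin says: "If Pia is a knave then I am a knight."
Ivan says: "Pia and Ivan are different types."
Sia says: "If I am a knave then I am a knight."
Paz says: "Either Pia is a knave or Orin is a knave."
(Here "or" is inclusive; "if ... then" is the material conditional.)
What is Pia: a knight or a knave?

Pia is a knave.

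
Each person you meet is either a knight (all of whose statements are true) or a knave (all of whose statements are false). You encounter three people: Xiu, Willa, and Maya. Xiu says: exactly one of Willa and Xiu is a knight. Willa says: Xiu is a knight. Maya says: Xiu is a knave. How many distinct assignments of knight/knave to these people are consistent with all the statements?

1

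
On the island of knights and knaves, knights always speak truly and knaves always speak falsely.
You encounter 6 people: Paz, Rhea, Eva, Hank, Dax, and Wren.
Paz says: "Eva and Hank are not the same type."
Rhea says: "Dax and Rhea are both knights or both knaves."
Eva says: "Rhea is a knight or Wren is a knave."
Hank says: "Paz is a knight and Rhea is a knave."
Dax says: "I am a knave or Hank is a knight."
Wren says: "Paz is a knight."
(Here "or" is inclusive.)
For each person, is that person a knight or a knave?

Paz is a knight, Rhea is a knave, Eva is a knave, Hank is a knight, Dax is a knight, and Wren is a knight.

Since Paz is a knight, "Eva and Hank are not the same type" needs to be True, which holds.
Rhea is a knave, so "Dax and Rhea are both knights or both knaves" must be False — and it is.
As a knave, Eva's statement "Rhea is a knight or Wren is a knave" should be False; it is.
Since Hank is a knight, "Paz is a knight and Rhea is a knave" needs to be True, which holds.
Dax is a knight, and the claim "I am a knave or Hank is a knight" is indeed True.
Since Wren is a knight, "Paz is a knight" needs to be True, which holds.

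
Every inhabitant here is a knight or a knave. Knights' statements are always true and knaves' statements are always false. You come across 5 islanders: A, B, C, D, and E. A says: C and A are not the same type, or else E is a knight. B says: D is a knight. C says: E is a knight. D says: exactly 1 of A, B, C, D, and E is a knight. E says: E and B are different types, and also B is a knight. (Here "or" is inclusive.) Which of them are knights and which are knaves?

A is a knave, B is a knave, C is a knave, D is a knave, and E is a knave.

As a knave, A's statement "C and A are not the same type, or else E is a knight" should be false; it is.
As a knave, B's statement "D is a knight" should be false; it is.
C is a knave, so "E is a knight" must be false — and it is.
D is a knave, so "exactly 1 of A, B, C, D, and E is a knight" must be false — and it is.
E is a knave; "E and B are different types, and also B is a knight" is false, as required.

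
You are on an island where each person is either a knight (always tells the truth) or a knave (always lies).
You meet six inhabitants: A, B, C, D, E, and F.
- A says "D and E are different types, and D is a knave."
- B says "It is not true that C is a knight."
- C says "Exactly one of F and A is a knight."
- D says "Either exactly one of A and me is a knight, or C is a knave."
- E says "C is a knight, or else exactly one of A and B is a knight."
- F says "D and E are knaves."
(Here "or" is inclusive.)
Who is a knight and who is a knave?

A is a knave, B is a knight, C is a knave, D is a knight, E is a knight, and F is a knave.

A (knave): "D and E are different types, and D is a knave" — False. ✓
B is a knight, and the claim "it is not true that C is a knight" is indeed True.
C is a knave, and the claim "exactly one of F and A is a knight" is indeed False.
As a knight, D's statement "either exactly one of A and me is a knight, or C is a knave" should be True; it is.
As a knight, E's statement "C is a knight, or else exactly one of A and B is a knight" should be True; it is.
As a knave, F's statement "D and E are knaves" should be False; it is.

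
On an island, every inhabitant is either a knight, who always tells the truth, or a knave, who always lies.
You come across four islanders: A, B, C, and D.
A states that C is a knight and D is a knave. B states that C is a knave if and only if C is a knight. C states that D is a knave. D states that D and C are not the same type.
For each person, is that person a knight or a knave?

A is a knave, B is a knave, C is a knave, and D is a knight.

Suppose A is a knight. Then A's statement "C is a knight and D is a knave" would have to be true. Checking the 8 ways to assign the others, none is consistent with every speaker.
(For instance, with B=knave, C=knave, D=knight, A's claim "C is a knight and D is a knave" comes out false where it would need to be true.)
So A must be a knave, making "C is a knight and D is a knave" false. Taking A=knave, B=knave, C=knave, D=knight, each remaining statement checks out:
  B (knave): "C is a knave if and only if C is a knight" — false. ✓
  C (knave): "D is a knave" — false. ✓
  D (knight): "D and C are not the same type" — true. ✓
This is the unique consistent assignment.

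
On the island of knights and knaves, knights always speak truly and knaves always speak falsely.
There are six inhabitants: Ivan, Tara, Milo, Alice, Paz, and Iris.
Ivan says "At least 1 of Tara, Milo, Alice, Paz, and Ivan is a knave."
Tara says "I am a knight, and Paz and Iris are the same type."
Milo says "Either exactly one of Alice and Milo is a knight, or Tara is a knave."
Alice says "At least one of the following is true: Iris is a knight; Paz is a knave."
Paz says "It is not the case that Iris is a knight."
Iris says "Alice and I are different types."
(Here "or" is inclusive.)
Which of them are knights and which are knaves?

Ivan is a knight, and the claim "at least 1 of Tara, Milo, Alice, Paz, and Ivan is a knave" is indeed true.
Tara is a knave, so "I am a knight, and Paz and Iris are the same type" must be False — and it is.
Milo is a knight, and the claim "either exactly one of Alice and Milo is a knight, or Tara is a knave" is indeed true.
Alice is a knave, and the claim "at least one of the following is true: Iris is a knight; Paz is a knave" is indeed False.
As a knight, Paz's statement "it is not the case that Iris is a knight" should be true; it is.
Iris (knave): "Alice and I are different types" — False. ✓

Ivan is a knight, Tara is a knave, Milo is a knight, Alice is a knave, Paz is a knight, and Iris is a knave.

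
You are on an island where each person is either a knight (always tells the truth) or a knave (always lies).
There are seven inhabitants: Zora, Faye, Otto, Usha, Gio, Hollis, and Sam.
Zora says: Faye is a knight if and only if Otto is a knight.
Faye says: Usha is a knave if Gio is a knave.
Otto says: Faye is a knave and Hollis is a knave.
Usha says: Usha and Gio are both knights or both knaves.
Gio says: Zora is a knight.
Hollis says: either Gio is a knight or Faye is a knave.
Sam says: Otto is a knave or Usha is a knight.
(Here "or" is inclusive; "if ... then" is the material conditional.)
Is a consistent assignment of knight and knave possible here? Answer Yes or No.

No

Checking all 128 assignments, each has at least one speaker whose statement's truth value contradicts their type.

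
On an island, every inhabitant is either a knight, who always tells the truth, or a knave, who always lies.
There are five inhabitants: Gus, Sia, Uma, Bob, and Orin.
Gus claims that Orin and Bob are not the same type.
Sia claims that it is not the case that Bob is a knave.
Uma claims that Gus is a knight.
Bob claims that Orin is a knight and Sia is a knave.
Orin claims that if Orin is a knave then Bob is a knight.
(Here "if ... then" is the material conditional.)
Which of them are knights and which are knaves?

Knights: none. Knaves: Gus, Sia, Uma, Bob, and Orin.

Gus is a knave, and the claim "Orin and Bob are not the same type" is indeed false.
As a knave, Sia's statement "it is not the case that Bob is a knave" should be false; it is.
Since Uma is a knave, "Gus is a knight" needs to be false, which holds.
Since Bob is a knave, "Orin is a knight and Sia is a knave" needs to be false, which holds.
Orin (knave): "if Orin is a knave then Bob is a knight" — false. ✓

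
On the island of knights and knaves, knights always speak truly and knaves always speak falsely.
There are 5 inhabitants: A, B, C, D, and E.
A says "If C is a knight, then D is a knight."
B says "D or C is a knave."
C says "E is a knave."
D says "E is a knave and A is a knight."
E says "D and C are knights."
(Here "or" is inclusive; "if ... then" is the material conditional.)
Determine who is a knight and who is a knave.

A is a knave, B is a knight, C is a knight, D is a knave, and E is a knave.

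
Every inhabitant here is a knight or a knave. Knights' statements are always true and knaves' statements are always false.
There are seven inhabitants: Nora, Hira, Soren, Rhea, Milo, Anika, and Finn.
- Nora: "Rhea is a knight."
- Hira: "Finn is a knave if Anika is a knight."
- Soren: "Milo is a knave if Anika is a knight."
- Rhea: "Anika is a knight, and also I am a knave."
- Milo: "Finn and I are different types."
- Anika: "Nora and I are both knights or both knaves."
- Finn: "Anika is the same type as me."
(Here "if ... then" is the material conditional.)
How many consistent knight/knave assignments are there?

0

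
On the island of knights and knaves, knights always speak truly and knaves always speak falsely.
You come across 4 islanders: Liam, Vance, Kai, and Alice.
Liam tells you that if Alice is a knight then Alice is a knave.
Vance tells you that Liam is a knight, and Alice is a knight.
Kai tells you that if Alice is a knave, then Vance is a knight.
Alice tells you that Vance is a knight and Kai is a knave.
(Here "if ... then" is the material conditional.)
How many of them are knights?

1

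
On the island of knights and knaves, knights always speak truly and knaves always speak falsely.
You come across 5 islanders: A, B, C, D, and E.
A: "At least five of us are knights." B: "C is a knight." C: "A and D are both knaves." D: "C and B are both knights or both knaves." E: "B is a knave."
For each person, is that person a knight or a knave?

Knights: D and E. Knaves: A, B, and C.

Suppose A is a knight. Then A's statement "at least five of us are knights" would have to be true. Checking the 16 ways to assign the others, none is consistent with every speaker.
(For instance, with B=knave, C=knave, D=knight, E=knight, A's claim "at least five of us are knights" comes out false where it would need to be true.)
So A must be a knave, making "at least five of us are knights" false. Taking A=knave, B=knave, C=knave, D=knight, E=knight, each remaining statement checks out:
  B (knave): "C is a knight" — false. ✓
  C (knave): "A and D are both knaves" — false. ✓
  D (knight): "C and B are both knights or both knaves" — true. ✓
  E (knight): "B is a knave" — true. ✓
This is the unique consistent assignment.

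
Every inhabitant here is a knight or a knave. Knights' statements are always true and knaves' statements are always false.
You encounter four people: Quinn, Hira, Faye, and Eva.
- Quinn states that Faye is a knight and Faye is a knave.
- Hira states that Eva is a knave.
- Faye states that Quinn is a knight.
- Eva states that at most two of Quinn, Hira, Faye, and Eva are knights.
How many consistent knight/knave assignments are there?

Consistent assignments:
  Quinn=knave, Hira=knave, Faye=knave, Eva=knight

1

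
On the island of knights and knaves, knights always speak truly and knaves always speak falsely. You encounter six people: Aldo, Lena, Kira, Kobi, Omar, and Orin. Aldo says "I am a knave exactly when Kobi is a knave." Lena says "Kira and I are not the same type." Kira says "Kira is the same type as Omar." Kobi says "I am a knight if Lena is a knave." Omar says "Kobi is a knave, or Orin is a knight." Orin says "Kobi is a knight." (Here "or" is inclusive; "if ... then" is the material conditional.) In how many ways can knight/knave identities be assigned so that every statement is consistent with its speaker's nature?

4

Consistent assignments:
  Aldo=knight, Lena=knight, Kira=knave, Kobi=knight, Omar=knight, Orin=knight
  Aldo=knight, Lena=knave, Kira=knave, Kobi=knight, Omar=knight, Orin=knight
  Aldo=knave, Lena=knight, Kira=knave, Kobi=knight, Omar=knight, Orin=knight
  Aldo=knave, Lena=knave, Kira=knave, Kobi=knight, Omar=knight, Orin=knight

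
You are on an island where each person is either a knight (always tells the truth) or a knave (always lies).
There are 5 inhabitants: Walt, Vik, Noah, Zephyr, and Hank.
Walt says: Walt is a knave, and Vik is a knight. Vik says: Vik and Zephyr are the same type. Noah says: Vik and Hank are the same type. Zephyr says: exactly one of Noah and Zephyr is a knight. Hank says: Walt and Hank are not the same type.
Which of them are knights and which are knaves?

Walt is a knave, Vik is a knave, Noah is a knave, Zephyr is a knight, and Hank is a knight.

Walt is a knave, and the claim "Walt is a knave, and Vik is a knight" is indeed false.
Vik is a knave, so "Vik and Zephyr are the same type" must be false — and it is.
As a knave, Noah's statement "Vik and Hank are the same type" should be false; it is.
Since Zephyr is a knight, "exactly one of Noah and Zephyr is a knight" needs to be true, which holds.
Hank is a knight, so "Walt and Hank are not the same type" must be true — and it is.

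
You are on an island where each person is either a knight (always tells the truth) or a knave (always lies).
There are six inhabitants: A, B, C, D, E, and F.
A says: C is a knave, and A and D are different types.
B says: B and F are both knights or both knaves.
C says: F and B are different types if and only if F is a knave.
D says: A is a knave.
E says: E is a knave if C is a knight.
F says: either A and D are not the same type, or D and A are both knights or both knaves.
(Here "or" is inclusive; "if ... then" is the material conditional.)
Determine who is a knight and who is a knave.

A (knight): "C is a knave, and A and D are different types" — true. ✓
B (knave): "B and F are both knights or both knaves" — false. ✓
Since C is a knave, "F and B are different types if and only if F is a knave" needs to be false, which holds.
D is a knave, so "A is a knave" must be false — and it is.
E is a knight, and the claim "E is a knave if C is a knight" is indeed true.
F is a knight, and the claim "either A and D are not the same type, or D and A are both knights or both knaves" is indeed true.

A is a knight, B is a knave, C is a knave, D is a knave, E is a knight, and F is a knight.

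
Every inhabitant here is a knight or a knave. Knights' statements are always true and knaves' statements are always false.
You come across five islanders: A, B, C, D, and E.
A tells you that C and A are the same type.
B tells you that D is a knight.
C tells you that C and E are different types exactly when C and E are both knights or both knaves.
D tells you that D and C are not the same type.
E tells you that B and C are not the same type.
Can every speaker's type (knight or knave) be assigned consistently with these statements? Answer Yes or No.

No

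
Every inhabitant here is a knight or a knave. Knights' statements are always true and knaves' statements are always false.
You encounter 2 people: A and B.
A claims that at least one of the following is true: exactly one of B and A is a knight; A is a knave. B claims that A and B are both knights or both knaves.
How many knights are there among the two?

1

The unique consistent assignment is A=knight, B=knave.
That has 1 knight.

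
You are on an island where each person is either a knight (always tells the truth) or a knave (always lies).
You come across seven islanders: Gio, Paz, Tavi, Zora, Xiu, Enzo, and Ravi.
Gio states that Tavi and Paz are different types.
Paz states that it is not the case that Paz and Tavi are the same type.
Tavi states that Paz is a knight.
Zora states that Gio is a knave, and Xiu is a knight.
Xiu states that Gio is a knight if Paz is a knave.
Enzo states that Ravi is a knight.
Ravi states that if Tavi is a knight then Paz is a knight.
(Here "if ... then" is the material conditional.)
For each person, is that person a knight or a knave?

Gio is a knave, Paz is a knave, Tavi is a knave, Zora is a knave, Xiu is a knave, Enzo is a knight, and Ravi is a knight.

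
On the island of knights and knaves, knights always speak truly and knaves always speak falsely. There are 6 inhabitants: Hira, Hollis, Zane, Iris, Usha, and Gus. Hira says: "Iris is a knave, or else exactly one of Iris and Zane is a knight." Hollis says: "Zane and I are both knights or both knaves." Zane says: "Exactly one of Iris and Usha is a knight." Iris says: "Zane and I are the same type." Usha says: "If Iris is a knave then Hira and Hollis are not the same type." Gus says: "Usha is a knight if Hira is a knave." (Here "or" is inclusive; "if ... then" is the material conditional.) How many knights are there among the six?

The unique consistent assignment is Hira=knight, Hollis=knave, Zane=knight, Iris=knave, Usha=knight, Gus=knight.
That has 4 knights.

4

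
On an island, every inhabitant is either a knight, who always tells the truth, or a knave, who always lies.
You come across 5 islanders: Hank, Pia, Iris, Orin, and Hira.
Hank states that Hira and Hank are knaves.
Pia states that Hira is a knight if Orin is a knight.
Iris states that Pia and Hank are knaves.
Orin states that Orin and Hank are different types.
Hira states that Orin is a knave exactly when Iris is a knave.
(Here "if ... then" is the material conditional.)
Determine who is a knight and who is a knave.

Knights: Pia and Hira. Knaves: Hank, Iris, and Orin.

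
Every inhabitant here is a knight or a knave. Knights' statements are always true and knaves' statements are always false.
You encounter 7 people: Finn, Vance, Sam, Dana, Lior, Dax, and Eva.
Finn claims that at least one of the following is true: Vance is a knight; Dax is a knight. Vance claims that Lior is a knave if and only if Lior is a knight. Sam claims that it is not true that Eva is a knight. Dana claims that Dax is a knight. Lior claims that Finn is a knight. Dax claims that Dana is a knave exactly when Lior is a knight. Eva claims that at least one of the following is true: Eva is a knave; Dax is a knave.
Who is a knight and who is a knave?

Finn is a knave, Vance is a knave, Sam is a knave, Dana is a knave, Lior is a knave, Dax is a knave, and Eva is a knight.

Finn is a knave; "at least one of the following is true: Vance is a knight; Dax is a knight" is false, as required.
Vance (knave): "Lior is a knave if and only if Lior is a knight" — false. ✓
Sam (knave): "it is not true that Eva is a knight" — false. ✓
Dana is a knave, and the claim "Dax is a knight" is indeed false.
As a knave, Lior's statement "Finn is a knight" should be false; it is.
Dax is a knave, so "Dana is a knave exactly when Lior is a knight" must be false — and it is.
Eva (knight): "at least one of the following is true: Eva is a knave; Dax is a knave" — true. ✓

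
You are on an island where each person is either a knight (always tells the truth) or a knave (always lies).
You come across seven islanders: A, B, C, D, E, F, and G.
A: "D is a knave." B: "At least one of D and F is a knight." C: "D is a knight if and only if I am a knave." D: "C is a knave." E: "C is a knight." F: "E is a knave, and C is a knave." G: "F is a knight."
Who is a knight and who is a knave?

Knights: A, C, and E. Knaves: B, D, F, and G.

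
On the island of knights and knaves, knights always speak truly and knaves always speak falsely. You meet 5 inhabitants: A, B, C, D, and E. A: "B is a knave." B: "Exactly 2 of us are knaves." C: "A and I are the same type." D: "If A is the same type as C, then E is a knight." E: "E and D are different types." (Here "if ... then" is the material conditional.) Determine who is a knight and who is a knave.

Knights: A and C. Knaves: B, D, and E.

Suppose A is a knave. Then A's statement "B is a knave" would have to be false. Checking the 16 ways to assign the others, none is consistent with every speaker.
(For instance, with B=knave, C=knight, D=knave, E=knave, A's claim "B is a knave" comes out true where it would need to be false.)
So A must be a knight, making "B is a knave" true. Taking A=knight, B=knave, C=knight, D=knave, E=knave, each remaining statement checks out:
  B (knave): "exactly 2 of us are knaves" — false. ✓
  C (knight): "A and I are the same type" — true. ✓
  D (knave): "if A is the same type as C, then E is a knight" — false. ✓
  E (knave): "E and D are different types" — false. ✓
This is the unique consistent assignment.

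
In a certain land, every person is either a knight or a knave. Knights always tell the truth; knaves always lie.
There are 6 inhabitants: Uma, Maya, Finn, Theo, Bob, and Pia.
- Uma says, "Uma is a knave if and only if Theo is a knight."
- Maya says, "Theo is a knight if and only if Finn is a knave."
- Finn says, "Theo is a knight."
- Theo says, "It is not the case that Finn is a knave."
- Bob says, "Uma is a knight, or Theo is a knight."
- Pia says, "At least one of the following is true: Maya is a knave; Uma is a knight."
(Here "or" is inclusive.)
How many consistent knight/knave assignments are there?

2

Consistent assignments:
  Uma=knight, Maya=knave, Finn=knave, Theo=knave, Bob=knight, Pia=knight
  Uma=knave, Maya=knave, Finn=knave, Theo=knave, Bob=knave, Pia=knight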